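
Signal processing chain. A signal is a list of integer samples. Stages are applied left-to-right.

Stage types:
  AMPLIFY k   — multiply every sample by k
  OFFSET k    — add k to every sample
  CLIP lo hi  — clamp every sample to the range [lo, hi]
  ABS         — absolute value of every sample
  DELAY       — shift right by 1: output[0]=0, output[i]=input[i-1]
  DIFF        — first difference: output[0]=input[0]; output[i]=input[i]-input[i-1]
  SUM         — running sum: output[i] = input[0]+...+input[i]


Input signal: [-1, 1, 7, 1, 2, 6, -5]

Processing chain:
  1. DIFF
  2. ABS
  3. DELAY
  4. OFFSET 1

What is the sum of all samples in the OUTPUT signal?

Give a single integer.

Answer: 27

Derivation:
Input: [-1, 1, 7, 1, 2, 6, -5]
Stage 1 (DIFF): s[0]=-1, 1--1=2, 7-1=6, 1-7=-6, 2-1=1, 6-2=4, -5-6=-11 -> [-1, 2, 6, -6, 1, 4, -11]
Stage 2 (ABS): |-1|=1, |2|=2, |6|=6, |-6|=6, |1|=1, |4|=4, |-11|=11 -> [1, 2, 6, 6, 1, 4, 11]
Stage 3 (DELAY): [0, 1, 2, 6, 6, 1, 4] = [0, 1, 2, 6, 6, 1, 4] -> [0, 1, 2, 6, 6, 1, 4]
Stage 4 (OFFSET 1): 0+1=1, 1+1=2, 2+1=3, 6+1=7, 6+1=7, 1+1=2, 4+1=5 -> [1, 2, 3, 7, 7, 2, 5]
Output sum: 27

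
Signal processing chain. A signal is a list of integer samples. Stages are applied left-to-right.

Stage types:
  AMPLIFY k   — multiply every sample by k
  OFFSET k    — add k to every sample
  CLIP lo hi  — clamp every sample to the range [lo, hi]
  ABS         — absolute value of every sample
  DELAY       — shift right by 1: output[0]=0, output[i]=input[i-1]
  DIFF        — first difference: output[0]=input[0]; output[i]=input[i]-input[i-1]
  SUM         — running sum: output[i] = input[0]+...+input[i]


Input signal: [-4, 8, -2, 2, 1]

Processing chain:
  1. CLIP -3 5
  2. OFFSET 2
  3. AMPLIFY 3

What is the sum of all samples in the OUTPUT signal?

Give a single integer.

Input: [-4, 8, -2, 2, 1]
Stage 1 (CLIP -3 5): clip(-4,-3,5)=-3, clip(8,-3,5)=5, clip(-2,-3,5)=-2, clip(2,-3,5)=2, clip(1,-3,5)=1 -> [-3, 5, -2, 2, 1]
Stage 2 (OFFSET 2): -3+2=-1, 5+2=7, -2+2=0, 2+2=4, 1+2=3 -> [-1, 7, 0, 4, 3]
Stage 3 (AMPLIFY 3): -1*3=-3, 7*3=21, 0*3=0, 4*3=12, 3*3=9 -> [-3, 21, 0, 12, 9]
Output sum: 39

Answer: 39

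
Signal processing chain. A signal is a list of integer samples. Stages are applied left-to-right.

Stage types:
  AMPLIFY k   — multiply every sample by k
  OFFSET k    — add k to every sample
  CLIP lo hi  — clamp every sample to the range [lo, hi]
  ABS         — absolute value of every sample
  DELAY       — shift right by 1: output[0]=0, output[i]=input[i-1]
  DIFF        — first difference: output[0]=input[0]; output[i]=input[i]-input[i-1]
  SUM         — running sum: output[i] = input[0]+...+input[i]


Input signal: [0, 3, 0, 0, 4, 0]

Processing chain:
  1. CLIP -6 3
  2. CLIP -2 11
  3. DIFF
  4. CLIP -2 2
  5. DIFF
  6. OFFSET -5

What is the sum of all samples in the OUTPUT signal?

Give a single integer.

Answer: -32

Derivation:
Input: [0, 3, 0, 0, 4, 0]
Stage 1 (CLIP -6 3): clip(0,-6,3)=0, clip(3,-6,3)=3, clip(0,-6,3)=0, clip(0,-6,3)=0, clip(4,-6,3)=3, clip(0,-6,3)=0 -> [0, 3, 0, 0, 3, 0]
Stage 2 (CLIP -2 11): clip(0,-2,11)=0, clip(3,-2,11)=3, clip(0,-2,11)=0, clip(0,-2,11)=0, clip(3,-2,11)=3, clip(0,-2,11)=0 -> [0, 3, 0, 0, 3, 0]
Stage 3 (DIFF): s[0]=0, 3-0=3, 0-3=-3, 0-0=0, 3-0=3, 0-3=-3 -> [0, 3, -3, 0, 3, -3]
Stage 4 (CLIP -2 2): clip(0,-2,2)=0, clip(3,-2,2)=2, clip(-3,-2,2)=-2, clip(0,-2,2)=0, clip(3,-2,2)=2, clip(-3,-2,2)=-2 -> [0, 2, -2, 0, 2, -2]
Stage 5 (DIFF): s[0]=0, 2-0=2, -2-2=-4, 0--2=2, 2-0=2, -2-2=-4 -> [0, 2, -4, 2, 2, -4]
Stage 6 (OFFSET -5): 0+-5=-5, 2+-5=-3, -4+-5=-9, 2+-5=-3, 2+-5=-3, -4+-5=-9 -> [-5, -3, -9, -3, -3, -9]
Output sum: -32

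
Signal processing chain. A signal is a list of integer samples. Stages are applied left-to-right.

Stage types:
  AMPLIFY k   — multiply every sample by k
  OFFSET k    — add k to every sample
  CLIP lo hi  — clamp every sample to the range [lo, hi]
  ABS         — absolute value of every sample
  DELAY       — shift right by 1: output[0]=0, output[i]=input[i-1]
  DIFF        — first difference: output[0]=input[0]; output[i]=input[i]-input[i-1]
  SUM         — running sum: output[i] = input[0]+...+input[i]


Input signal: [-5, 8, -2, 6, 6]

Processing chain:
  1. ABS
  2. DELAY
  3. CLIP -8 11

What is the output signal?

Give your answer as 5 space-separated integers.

Input: [-5, 8, -2, 6, 6]
Stage 1 (ABS): |-5|=5, |8|=8, |-2|=2, |6|=6, |6|=6 -> [5, 8, 2, 6, 6]
Stage 2 (DELAY): [0, 5, 8, 2, 6] = [0, 5, 8, 2, 6] -> [0, 5, 8, 2, 6]
Stage 3 (CLIP -8 11): clip(0,-8,11)=0, clip(5,-8,11)=5, clip(8,-8,11)=8, clip(2,-8,11)=2, clip(6,-8,11)=6 -> [0, 5, 8, 2, 6]

Answer: 0 5 8 2 6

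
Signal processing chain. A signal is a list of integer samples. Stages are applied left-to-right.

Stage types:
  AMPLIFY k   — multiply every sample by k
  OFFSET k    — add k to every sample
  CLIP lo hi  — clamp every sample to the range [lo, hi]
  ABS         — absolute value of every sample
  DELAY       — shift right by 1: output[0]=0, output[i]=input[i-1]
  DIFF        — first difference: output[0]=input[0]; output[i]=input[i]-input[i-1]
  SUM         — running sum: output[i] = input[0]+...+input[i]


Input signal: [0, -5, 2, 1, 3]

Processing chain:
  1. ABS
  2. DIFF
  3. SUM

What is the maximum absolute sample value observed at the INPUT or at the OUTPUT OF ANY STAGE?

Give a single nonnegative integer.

Answer: 5

Derivation:
Input: [0, -5, 2, 1, 3] (max |s|=5)
Stage 1 (ABS): |0|=0, |-5|=5, |2|=2, |1|=1, |3|=3 -> [0, 5, 2, 1, 3] (max |s|=5)
Stage 2 (DIFF): s[0]=0, 5-0=5, 2-5=-3, 1-2=-1, 3-1=2 -> [0, 5, -3, -1, 2] (max |s|=5)
Stage 3 (SUM): sum[0..0]=0, sum[0..1]=5, sum[0..2]=2, sum[0..3]=1, sum[0..4]=3 -> [0, 5, 2, 1, 3] (max |s|=5)
Overall max amplitude: 5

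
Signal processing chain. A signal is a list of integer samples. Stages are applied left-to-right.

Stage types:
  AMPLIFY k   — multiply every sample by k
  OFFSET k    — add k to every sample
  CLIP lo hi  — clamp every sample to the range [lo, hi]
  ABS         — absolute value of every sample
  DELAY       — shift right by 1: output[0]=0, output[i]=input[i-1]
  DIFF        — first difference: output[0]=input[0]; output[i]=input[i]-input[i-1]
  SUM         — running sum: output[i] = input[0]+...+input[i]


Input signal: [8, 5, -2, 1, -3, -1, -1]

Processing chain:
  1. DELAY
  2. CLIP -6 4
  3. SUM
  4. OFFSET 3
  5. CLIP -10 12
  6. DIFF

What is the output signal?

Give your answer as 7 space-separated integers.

Answer: 3 4 4 -2 1 -3 -1

Derivation:
Input: [8, 5, -2, 1, -3, -1, -1]
Stage 1 (DELAY): [0, 8, 5, -2, 1, -3, -1] = [0, 8, 5, -2, 1, -3, -1] -> [0, 8, 5, -2, 1, -3, -1]
Stage 2 (CLIP -6 4): clip(0,-6,4)=0, clip(8,-6,4)=4, clip(5,-6,4)=4, clip(-2,-6,4)=-2, clip(1,-6,4)=1, clip(-3,-6,4)=-3, clip(-1,-6,4)=-1 -> [0, 4, 4, -2, 1, -3, -1]
Stage 3 (SUM): sum[0..0]=0, sum[0..1]=4, sum[0..2]=8, sum[0..3]=6, sum[0..4]=7, sum[0..5]=4, sum[0..6]=3 -> [0, 4, 8, 6, 7, 4, 3]
Stage 4 (OFFSET 3): 0+3=3, 4+3=7, 8+3=11, 6+3=9, 7+3=10, 4+3=7, 3+3=6 -> [3, 7, 11, 9, 10, 7, 6]
Stage 5 (CLIP -10 12): clip(3,-10,12)=3, clip(7,-10,12)=7, clip(11,-10,12)=11, clip(9,-10,12)=9, clip(10,-10,12)=10, clip(7,-10,12)=7, clip(6,-10,12)=6 -> [3, 7, 11, 9, 10, 7, 6]
Stage 6 (DIFF): s[0]=3, 7-3=4, 11-7=4, 9-11=-2, 10-9=1, 7-10=-3, 6-7=-1 -> [3, 4, 4, -2, 1, -3, -1]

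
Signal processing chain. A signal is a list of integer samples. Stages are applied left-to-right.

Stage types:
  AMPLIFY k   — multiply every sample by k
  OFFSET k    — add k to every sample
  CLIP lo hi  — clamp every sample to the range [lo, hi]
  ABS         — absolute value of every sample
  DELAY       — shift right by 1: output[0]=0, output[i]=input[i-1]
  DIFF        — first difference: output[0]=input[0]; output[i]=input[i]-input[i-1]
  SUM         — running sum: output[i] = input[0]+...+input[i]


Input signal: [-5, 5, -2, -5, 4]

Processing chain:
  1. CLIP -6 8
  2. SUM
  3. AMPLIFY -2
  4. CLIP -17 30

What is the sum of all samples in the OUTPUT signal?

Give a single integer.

Answer: 34

Derivation:
Input: [-5, 5, -2, -5, 4]
Stage 1 (CLIP -6 8): clip(-5,-6,8)=-5, clip(5,-6,8)=5, clip(-2,-6,8)=-2, clip(-5,-6,8)=-5, clip(4,-6,8)=4 -> [-5, 5, -2, -5, 4]
Stage 2 (SUM): sum[0..0]=-5, sum[0..1]=0, sum[0..2]=-2, sum[0..3]=-7, sum[0..4]=-3 -> [-5, 0, -2, -7, -3]
Stage 3 (AMPLIFY -2): -5*-2=10, 0*-2=0, -2*-2=4, -7*-2=14, -3*-2=6 -> [10, 0, 4, 14, 6]
Stage 4 (CLIP -17 30): clip(10,-17,30)=10, clip(0,-17,30)=0, clip(4,-17,30)=4, clip(14,-17,30)=14, clip(6,-17,30)=6 -> [10, 0, 4, 14, 6]
Output sum: 34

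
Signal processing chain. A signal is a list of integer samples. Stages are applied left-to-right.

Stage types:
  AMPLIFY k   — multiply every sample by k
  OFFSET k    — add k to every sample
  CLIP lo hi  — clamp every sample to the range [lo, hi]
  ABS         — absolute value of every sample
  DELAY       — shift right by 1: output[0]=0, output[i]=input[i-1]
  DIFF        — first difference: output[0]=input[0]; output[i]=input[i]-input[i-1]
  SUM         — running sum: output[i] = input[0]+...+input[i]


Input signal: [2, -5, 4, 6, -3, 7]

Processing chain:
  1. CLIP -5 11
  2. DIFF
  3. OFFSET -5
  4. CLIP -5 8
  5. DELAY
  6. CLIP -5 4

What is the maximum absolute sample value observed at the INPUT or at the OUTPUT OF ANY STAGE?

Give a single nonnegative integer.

Input: [2, -5, 4, 6, -3, 7] (max |s|=7)
Stage 1 (CLIP -5 11): clip(2,-5,11)=2, clip(-5,-5,11)=-5, clip(4,-5,11)=4, clip(6,-5,11)=6, clip(-3,-5,11)=-3, clip(7,-5,11)=7 -> [2, -5, 4, 6, -3, 7] (max |s|=7)
Stage 2 (DIFF): s[0]=2, -5-2=-7, 4--5=9, 6-4=2, -3-6=-9, 7--3=10 -> [2, -7, 9, 2, -9, 10] (max |s|=10)
Stage 3 (OFFSET -5): 2+-5=-3, -7+-5=-12, 9+-5=4, 2+-5=-3, -9+-5=-14, 10+-5=5 -> [-3, -12, 4, -3, -14, 5] (max |s|=14)
Stage 4 (CLIP -5 8): clip(-3,-5,8)=-3, clip(-12,-5,8)=-5, clip(4,-5,8)=4, clip(-3,-5,8)=-3, clip(-14,-5,8)=-5, clip(5,-5,8)=5 -> [-3, -5, 4, -3, -5, 5] (max |s|=5)
Stage 5 (DELAY): [0, -3, -5, 4, -3, -5] = [0, -3, -5, 4, -3, -5] -> [0, -3, -5, 4, -3, -5] (max |s|=5)
Stage 6 (CLIP -5 4): clip(0,-5,4)=0, clip(-3,-5,4)=-3, clip(-5,-5,4)=-5, clip(4,-5,4)=4, clip(-3,-5,4)=-3, clip(-5,-5,4)=-5 -> [0, -3, -5, 4, -3, -5] (max |s|=5)
Overall max amplitude: 14

Answer: 14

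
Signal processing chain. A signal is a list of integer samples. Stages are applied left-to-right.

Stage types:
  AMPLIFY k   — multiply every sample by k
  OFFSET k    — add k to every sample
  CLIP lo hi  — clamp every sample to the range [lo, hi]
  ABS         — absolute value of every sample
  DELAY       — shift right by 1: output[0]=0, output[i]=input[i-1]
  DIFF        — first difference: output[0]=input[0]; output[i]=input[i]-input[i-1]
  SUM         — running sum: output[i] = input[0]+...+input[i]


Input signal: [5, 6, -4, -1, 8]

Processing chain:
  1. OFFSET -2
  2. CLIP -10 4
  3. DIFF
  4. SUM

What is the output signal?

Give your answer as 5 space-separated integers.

Input: [5, 6, -4, -1, 8]
Stage 1 (OFFSET -2): 5+-2=3, 6+-2=4, -4+-2=-6, -1+-2=-3, 8+-2=6 -> [3, 4, -6, -3, 6]
Stage 2 (CLIP -10 4): clip(3,-10,4)=3, clip(4,-10,4)=4, clip(-6,-10,4)=-6, clip(-3,-10,4)=-3, clip(6,-10,4)=4 -> [3, 4, -6, -3, 4]
Stage 3 (DIFF): s[0]=3, 4-3=1, -6-4=-10, -3--6=3, 4--3=7 -> [3, 1, -10, 3, 7]
Stage 4 (SUM): sum[0..0]=3, sum[0..1]=4, sum[0..2]=-6, sum[0..3]=-3, sum[0..4]=4 -> [3, 4, -6, -3, 4]

Answer: 3 4 -6 -3 4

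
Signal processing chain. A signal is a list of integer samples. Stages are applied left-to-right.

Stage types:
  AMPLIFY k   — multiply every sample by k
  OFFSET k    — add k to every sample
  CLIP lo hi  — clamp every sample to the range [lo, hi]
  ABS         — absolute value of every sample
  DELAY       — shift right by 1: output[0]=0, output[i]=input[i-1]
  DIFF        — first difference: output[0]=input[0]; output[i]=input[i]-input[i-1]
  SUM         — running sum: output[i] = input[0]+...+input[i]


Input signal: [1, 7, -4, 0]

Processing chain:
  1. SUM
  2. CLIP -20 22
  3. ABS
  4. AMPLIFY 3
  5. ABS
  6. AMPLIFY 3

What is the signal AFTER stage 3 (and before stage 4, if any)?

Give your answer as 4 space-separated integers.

Answer: 1 8 4 4

Derivation:
Input: [1, 7, -4, 0]
Stage 1 (SUM): sum[0..0]=1, sum[0..1]=8, sum[0..2]=4, sum[0..3]=4 -> [1, 8, 4, 4]
Stage 2 (CLIP -20 22): clip(1,-20,22)=1, clip(8,-20,22)=8, clip(4,-20,22)=4, clip(4,-20,22)=4 -> [1, 8, 4, 4]
Stage 3 (ABS): |1|=1, |8|=8, |4|=4, |4|=4 -> [1, 8, 4, 4]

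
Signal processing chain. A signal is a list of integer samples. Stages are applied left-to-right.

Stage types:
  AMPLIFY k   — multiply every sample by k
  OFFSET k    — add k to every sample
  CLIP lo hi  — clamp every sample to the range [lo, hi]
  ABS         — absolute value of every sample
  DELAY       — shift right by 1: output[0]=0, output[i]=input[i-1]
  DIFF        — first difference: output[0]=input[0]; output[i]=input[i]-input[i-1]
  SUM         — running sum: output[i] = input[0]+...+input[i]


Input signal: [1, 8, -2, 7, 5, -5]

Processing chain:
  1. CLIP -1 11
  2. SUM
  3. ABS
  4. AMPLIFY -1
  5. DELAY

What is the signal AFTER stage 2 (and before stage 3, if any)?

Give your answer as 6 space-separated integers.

Input: [1, 8, -2, 7, 5, -5]
Stage 1 (CLIP -1 11): clip(1,-1,11)=1, clip(8,-1,11)=8, clip(-2,-1,11)=-1, clip(7,-1,11)=7, clip(5,-1,11)=5, clip(-5,-1,11)=-1 -> [1, 8, -1, 7, 5, -1]
Stage 2 (SUM): sum[0..0]=1, sum[0..1]=9, sum[0..2]=8, sum[0..3]=15, sum[0..4]=20, sum[0..5]=19 -> [1, 9, 8, 15, 20, 19]

Answer: 1 9 8 15 20 19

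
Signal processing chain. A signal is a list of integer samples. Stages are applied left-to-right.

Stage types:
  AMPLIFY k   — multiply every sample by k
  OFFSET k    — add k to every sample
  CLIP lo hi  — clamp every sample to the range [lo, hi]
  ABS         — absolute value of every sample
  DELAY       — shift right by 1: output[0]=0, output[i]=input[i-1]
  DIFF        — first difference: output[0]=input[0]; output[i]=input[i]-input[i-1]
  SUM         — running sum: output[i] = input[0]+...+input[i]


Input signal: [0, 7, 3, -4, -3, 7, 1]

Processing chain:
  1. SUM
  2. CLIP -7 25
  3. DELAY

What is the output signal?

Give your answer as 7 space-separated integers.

Answer: 0 0 7 10 6 3 10

Derivation:
Input: [0, 7, 3, -4, -3, 7, 1]
Stage 1 (SUM): sum[0..0]=0, sum[0..1]=7, sum[0..2]=10, sum[0..3]=6, sum[0..4]=3, sum[0..5]=10, sum[0..6]=11 -> [0, 7, 10, 6, 3, 10, 11]
Stage 2 (CLIP -7 25): clip(0,-7,25)=0, clip(7,-7,25)=7, clip(10,-7,25)=10, clip(6,-7,25)=6, clip(3,-7,25)=3, clip(10,-7,25)=10, clip(11,-7,25)=11 -> [0, 7, 10, 6, 3, 10, 11]
Stage 3 (DELAY): [0, 0, 7, 10, 6, 3, 10] = [0, 0, 7, 10, 6, 3, 10] -> [0, 0, 7, 10, 6, 3, 10]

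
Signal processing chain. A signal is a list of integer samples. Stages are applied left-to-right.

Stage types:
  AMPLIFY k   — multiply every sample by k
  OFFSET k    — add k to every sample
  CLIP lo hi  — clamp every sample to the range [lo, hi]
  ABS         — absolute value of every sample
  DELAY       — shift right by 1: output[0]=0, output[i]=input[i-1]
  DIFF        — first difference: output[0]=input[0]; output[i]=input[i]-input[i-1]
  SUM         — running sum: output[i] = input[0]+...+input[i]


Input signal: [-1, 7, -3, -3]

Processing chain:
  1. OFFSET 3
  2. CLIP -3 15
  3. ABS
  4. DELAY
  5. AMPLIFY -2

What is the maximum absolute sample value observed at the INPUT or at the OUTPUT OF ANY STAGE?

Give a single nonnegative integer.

Input: [-1, 7, -3, -3] (max |s|=7)
Stage 1 (OFFSET 3): -1+3=2, 7+3=10, -3+3=0, -3+3=0 -> [2, 10, 0, 0] (max |s|=10)
Stage 2 (CLIP -3 15): clip(2,-3,15)=2, clip(10,-3,15)=10, clip(0,-3,15)=0, clip(0,-3,15)=0 -> [2, 10, 0, 0] (max |s|=10)
Stage 3 (ABS): |2|=2, |10|=10, |0|=0, |0|=0 -> [2, 10, 0, 0] (max |s|=10)
Stage 4 (DELAY): [0, 2, 10, 0] = [0, 2, 10, 0] -> [0, 2, 10, 0] (max |s|=10)
Stage 5 (AMPLIFY -2): 0*-2=0, 2*-2=-4, 10*-2=-20, 0*-2=0 -> [0, -4, -20, 0] (max |s|=20)
Overall max amplitude: 20

Answer: 20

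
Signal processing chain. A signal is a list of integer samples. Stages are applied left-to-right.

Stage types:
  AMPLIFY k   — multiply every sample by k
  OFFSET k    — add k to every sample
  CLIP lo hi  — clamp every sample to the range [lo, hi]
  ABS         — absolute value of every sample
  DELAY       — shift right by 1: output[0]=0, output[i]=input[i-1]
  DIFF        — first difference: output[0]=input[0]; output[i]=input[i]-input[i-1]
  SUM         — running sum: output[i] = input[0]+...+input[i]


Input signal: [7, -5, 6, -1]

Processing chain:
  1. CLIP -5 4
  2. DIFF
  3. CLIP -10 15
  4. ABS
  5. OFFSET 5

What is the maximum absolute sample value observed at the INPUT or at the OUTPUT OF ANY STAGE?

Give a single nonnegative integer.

Input: [7, -5, 6, -1] (max |s|=7)
Stage 1 (CLIP -5 4): clip(7,-5,4)=4, clip(-5,-5,4)=-5, clip(6,-5,4)=4, clip(-1,-5,4)=-1 -> [4, -5, 4, -1] (max |s|=5)
Stage 2 (DIFF): s[0]=4, -5-4=-9, 4--5=9, -1-4=-5 -> [4, -9, 9, -5] (max |s|=9)
Stage 3 (CLIP -10 15): clip(4,-10,15)=4, clip(-9,-10,15)=-9, clip(9,-10,15)=9, clip(-5,-10,15)=-5 -> [4, -9, 9, -5] (max |s|=9)
Stage 4 (ABS): |4|=4, |-9|=9, |9|=9, |-5|=5 -> [4, 9, 9, 5] (max |s|=9)
Stage 5 (OFFSET 5): 4+5=9, 9+5=14, 9+5=14, 5+5=10 -> [9, 14, 14, 10] (max |s|=14)
Overall max amplitude: 14

Answer: 14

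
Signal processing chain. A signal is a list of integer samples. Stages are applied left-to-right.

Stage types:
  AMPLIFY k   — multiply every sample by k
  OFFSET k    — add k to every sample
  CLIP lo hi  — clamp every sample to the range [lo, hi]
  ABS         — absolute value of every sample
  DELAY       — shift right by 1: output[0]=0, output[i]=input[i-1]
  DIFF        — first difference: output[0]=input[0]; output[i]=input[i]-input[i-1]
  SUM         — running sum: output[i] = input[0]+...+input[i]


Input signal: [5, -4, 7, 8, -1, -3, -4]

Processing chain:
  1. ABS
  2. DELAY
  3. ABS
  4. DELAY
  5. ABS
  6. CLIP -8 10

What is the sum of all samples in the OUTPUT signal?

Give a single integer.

Input: [5, -4, 7, 8, -1, -3, -4]
Stage 1 (ABS): |5|=5, |-4|=4, |7|=7, |8|=8, |-1|=1, |-3|=3, |-4|=4 -> [5, 4, 7, 8, 1, 3, 4]
Stage 2 (DELAY): [0, 5, 4, 7, 8, 1, 3] = [0, 5, 4, 7, 8, 1, 3] -> [0, 5, 4, 7, 8, 1, 3]
Stage 3 (ABS): |0|=0, |5|=5, |4|=4, |7|=7, |8|=8, |1|=1, |3|=3 -> [0, 5, 4, 7, 8, 1, 3]
Stage 4 (DELAY): [0, 0, 5, 4, 7, 8, 1] = [0, 0, 5, 4, 7, 8, 1] -> [0, 0, 5, 4, 7, 8, 1]
Stage 5 (ABS): |0|=0, |0|=0, |5|=5, |4|=4, |7|=7, |8|=8, |1|=1 -> [0, 0, 5, 4, 7, 8, 1]
Stage 6 (CLIP -8 10): clip(0,-8,10)=0, clip(0,-8,10)=0, clip(5,-8,10)=5, clip(4,-8,10)=4, clip(7,-8,10)=7, clip(8,-8,10)=8, clip(1,-8,10)=1 -> [0, 0, 5, 4, 7, 8, 1]
Output sum: 25

Answer: 25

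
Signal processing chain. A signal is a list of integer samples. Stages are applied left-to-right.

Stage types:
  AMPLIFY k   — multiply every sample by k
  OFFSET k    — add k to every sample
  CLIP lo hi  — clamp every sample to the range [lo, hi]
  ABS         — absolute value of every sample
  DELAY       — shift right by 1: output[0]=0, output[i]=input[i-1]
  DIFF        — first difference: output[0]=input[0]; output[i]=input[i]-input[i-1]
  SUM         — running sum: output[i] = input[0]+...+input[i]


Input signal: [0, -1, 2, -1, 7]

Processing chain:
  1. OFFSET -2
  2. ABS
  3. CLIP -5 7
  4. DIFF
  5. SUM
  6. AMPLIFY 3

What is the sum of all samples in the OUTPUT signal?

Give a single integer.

Input: [0, -1, 2, -1, 7]
Stage 1 (OFFSET -2): 0+-2=-2, -1+-2=-3, 2+-2=0, -1+-2=-3, 7+-2=5 -> [-2, -3, 0, -3, 5]
Stage 2 (ABS): |-2|=2, |-3|=3, |0|=0, |-3|=3, |5|=5 -> [2, 3, 0, 3, 5]
Stage 3 (CLIP -5 7): clip(2,-5,7)=2, clip(3,-5,7)=3, clip(0,-5,7)=0, clip(3,-5,7)=3, clip(5,-5,7)=5 -> [2, 3, 0, 3, 5]
Stage 4 (DIFF): s[0]=2, 3-2=1, 0-3=-3, 3-0=3, 5-3=2 -> [2, 1, -3, 3, 2]
Stage 5 (SUM): sum[0..0]=2, sum[0..1]=3, sum[0..2]=0, sum[0..3]=3, sum[0..4]=5 -> [2, 3, 0, 3, 5]
Stage 6 (AMPLIFY 3): 2*3=6, 3*3=9, 0*3=0, 3*3=9, 5*3=15 -> [6, 9, 0, 9, 15]
Output sum: 39

Answer: 39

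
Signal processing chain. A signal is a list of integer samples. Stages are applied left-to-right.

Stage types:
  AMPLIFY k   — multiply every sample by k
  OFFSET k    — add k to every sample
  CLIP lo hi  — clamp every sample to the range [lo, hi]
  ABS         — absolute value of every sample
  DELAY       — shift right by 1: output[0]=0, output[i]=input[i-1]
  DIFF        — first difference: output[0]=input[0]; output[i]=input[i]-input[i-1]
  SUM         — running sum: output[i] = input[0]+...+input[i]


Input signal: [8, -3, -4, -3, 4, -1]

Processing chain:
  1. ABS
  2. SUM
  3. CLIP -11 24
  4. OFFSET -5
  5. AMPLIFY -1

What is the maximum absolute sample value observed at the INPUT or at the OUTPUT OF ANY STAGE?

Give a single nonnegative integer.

Input: [8, -3, -4, -3, 4, -1] (max |s|=8)
Stage 1 (ABS): |8|=8, |-3|=3, |-4|=4, |-3|=3, |4|=4, |-1|=1 -> [8, 3, 4, 3, 4, 1] (max |s|=8)
Stage 2 (SUM): sum[0..0]=8, sum[0..1]=11, sum[0..2]=15, sum[0..3]=18, sum[0..4]=22, sum[0..5]=23 -> [8, 11, 15, 18, 22, 23] (max |s|=23)
Stage 3 (CLIP -11 24): clip(8,-11,24)=8, clip(11,-11,24)=11, clip(15,-11,24)=15, clip(18,-11,24)=18, clip(22,-11,24)=22, clip(23,-11,24)=23 -> [8, 11, 15, 18, 22, 23] (max |s|=23)
Stage 4 (OFFSET -5): 8+-5=3, 11+-5=6, 15+-5=10, 18+-5=13, 22+-5=17, 23+-5=18 -> [3, 6, 10, 13, 17, 18] (max |s|=18)
Stage 5 (AMPLIFY -1): 3*-1=-3, 6*-1=-6, 10*-1=-10, 13*-1=-13, 17*-1=-17, 18*-1=-18 -> [-3, -6, -10, -13, -17, -18] (max |s|=18)
Overall max amplitude: 23

Answer: 23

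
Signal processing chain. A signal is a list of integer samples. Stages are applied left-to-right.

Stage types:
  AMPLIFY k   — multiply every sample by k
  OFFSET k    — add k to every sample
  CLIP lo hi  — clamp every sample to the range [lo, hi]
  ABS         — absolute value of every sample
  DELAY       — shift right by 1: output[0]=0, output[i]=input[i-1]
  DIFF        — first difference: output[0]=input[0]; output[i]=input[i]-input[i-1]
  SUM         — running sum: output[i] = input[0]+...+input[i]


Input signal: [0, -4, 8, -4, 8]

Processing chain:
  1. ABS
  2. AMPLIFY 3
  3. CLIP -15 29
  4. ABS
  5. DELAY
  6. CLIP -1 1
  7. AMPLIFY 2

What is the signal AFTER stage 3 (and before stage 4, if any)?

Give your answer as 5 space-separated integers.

Answer: 0 12 24 12 24

Derivation:
Input: [0, -4, 8, -4, 8]
Stage 1 (ABS): |0|=0, |-4|=4, |8|=8, |-4|=4, |8|=8 -> [0, 4, 8, 4, 8]
Stage 2 (AMPLIFY 3): 0*3=0, 4*3=12, 8*3=24, 4*3=12, 8*3=24 -> [0, 12, 24, 12, 24]
Stage 3 (CLIP -15 29): clip(0,-15,29)=0, clip(12,-15,29)=12, clip(24,-15,29)=24, clip(12,-15,29)=12, clip(24,-15,29)=24 -> [0, 12, 24, 12, 24]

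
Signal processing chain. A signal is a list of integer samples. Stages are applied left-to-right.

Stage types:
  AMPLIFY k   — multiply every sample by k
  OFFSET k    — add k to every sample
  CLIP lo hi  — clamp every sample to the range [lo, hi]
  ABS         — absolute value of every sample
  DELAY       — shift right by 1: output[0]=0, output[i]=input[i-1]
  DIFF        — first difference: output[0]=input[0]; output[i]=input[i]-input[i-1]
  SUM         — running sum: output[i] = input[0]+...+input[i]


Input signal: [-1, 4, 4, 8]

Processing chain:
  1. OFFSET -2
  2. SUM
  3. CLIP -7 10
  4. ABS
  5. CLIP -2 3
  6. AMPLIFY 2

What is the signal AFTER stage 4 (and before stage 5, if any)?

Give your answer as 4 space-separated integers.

Answer: 3 1 1 7

Derivation:
Input: [-1, 4, 4, 8]
Stage 1 (OFFSET -2): -1+-2=-3, 4+-2=2, 4+-2=2, 8+-2=6 -> [-3, 2, 2, 6]
Stage 2 (SUM): sum[0..0]=-3, sum[0..1]=-1, sum[0..2]=1, sum[0..3]=7 -> [-3, -1, 1, 7]
Stage 3 (CLIP -7 10): clip(-3,-7,10)=-3, clip(-1,-7,10)=-1, clip(1,-7,10)=1, clip(7,-7,10)=7 -> [-3, -1, 1, 7]
Stage 4 (ABS): |-3|=3, |-1|=1, |1|=1, |7|=7 -> [3, 1, 1, 7]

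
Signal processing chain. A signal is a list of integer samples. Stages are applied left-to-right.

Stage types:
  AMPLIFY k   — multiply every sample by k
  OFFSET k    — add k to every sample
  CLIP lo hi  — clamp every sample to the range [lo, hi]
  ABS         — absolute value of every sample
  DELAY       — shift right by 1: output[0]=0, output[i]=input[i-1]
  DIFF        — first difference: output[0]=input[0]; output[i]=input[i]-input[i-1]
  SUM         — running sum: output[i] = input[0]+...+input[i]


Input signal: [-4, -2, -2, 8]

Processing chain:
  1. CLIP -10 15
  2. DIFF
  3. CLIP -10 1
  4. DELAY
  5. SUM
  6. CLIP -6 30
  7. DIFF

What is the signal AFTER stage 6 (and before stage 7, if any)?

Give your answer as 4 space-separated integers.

Input: [-4, -2, -2, 8]
Stage 1 (CLIP -10 15): clip(-4,-10,15)=-4, clip(-2,-10,15)=-2, clip(-2,-10,15)=-2, clip(8,-10,15)=8 -> [-4, -2, -2, 8]
Stage 2 (DIFF): s[0]=-4, -2--4=2, -2--2=0, 8--2=10 -> [-4, 2, 0, 10]
Stage 3 (CLIP -10 1): clip(-4,-10,1)=-4, clip(2,-10,1)=1, clip(0,-10,1)=0, clip(10,-10,1)=1 -> [-4, 1, 0, 1]
Stage 4 (DELAY): [0, -4, 1, 0] = [0, -4, 1, 0] -> [0, -4, 1, 0]
Stage 5 (SUM): sum[0..0]=0, sum[0..1]=-4, sum[0..2]=-3, sum[0..3]=-3 -> [0, -4, -3, -3]
Stage 6 (CLIP -6 30): clip(0,-6,30)=0, clip(-4,-6,30)=-4, clip(-3,-6,30)=-3, clip(-3,-6,30)=-3 -> [0, -4, -3, -3]

Answer: 0 -4 -3 -3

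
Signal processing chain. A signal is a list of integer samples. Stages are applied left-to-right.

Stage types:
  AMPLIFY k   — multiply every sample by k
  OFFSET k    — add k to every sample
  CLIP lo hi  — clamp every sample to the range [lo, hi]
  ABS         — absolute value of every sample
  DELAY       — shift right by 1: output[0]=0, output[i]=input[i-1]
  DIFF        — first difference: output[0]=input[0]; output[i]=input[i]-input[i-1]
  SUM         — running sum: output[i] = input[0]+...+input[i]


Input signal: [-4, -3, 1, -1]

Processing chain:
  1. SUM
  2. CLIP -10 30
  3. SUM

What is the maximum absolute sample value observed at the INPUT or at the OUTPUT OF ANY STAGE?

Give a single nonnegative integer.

Answer: 24

Derivation:
Input: [-4, -3, 1, -1] (max |s|=4)
Stage 1 (SUM): sum[0..0]=-4, sum[0..1]=-7, sum[0..2]=-6, sum[0..3]=-7 -> [-4, -7, -6, -7] (max |s|=7)
Stage 2 (CLIP -10 30): clip(-4,-10,30)=-4, clip(-7,-10,30)=-7, clip(-6,-10,30)=-6, clip(-7,-10,30)=-7 -> [-4, -7, -6, -7] (max |s|=7)
Stage 3 (SUM): sum[0..0]=-4, sum[0..1]=-11, sum[0..2]=-17, sum[0..3]=-24 -> [-4, -11, -17, -24] (max |s|=24)
Overall max amplitude: 24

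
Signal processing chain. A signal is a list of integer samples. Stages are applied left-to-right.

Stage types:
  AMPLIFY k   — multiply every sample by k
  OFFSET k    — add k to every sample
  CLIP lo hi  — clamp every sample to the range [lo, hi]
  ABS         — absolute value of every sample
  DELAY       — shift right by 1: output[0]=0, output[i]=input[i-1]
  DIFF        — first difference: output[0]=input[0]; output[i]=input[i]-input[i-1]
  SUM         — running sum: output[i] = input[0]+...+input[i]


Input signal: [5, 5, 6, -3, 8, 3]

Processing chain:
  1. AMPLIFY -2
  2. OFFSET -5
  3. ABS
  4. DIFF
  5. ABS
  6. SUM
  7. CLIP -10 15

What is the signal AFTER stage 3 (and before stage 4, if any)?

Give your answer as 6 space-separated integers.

Input: [5, 5, 6, -3, 8, 3]
Stage 1 (AMPLIFY -2): 5*-2=-10, 5*-2=-10, 6*-2=-12, -3*-2=6, 8*-2=-16, 3*-2=-6 -> [-10, -10, -12, 6, -16, -6]
Stage 2 (OFFSET -5): -10+-5=-15, -10+-5=-15, -12+-5=-17, 6+-5=1, -16+-5=-21, -6+-5=-11 -> [-15, -15, -17, 1, -21, -11]
Stage 3 (ABS): |-15|=15, |-15|=15, |-17|=17, |1|=1, |-21|=21, |-11|=11 -> [15, 15, 17, 1, 21, 11]

Answer: 15 15 17 1 21 11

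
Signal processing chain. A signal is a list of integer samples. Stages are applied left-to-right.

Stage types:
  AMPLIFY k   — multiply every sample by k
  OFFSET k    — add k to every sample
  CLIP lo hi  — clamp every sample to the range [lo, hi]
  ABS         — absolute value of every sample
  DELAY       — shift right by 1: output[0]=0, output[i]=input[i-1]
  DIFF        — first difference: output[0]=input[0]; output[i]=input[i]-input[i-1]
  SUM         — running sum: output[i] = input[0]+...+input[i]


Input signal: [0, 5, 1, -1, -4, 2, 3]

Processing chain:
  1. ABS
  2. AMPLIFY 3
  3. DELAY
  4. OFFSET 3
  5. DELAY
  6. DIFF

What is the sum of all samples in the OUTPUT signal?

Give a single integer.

Input: [0, 5, 1, -1, -4, 2, 3]
Stage 1 (ABS): |0|=0, |5|=5, |1|=1, |-1|=1, |-4|=4, |2|=2, |3|=3 -> [0, 5, 1, 1, 4, 2, 3]
Stage 2 (AMPLIFY 3): 0*3=0, 5*3=15, 1*3=3, 1*3=3, 4*3=12, 2*3=6, 3*3=9 -> [0, 15, 3, 3, 12, 6, 9]
Stage 3 (DELAY): [0, 0, 15, 3, 3, 12, 6] = [0, 0, 15, 3, 3, 12, 6] -> [0, 0, 15, 3, 3, 12, 6]
Stage 4 (OFFSET 3): 0+3=3, 0+3=3, 15+3=18, 3+3=6, 3+3=6, 12+3=15, 6+3=9 -> [3, 3, 18, 6, 6, 15, 9]
Stage 5 (DELAY): [0, 3, 3, 18, 6, 6, 15] = [0, 3, 3, 18, 6, 6, 15] -> [0, 3, 3, 18, 6, 6, 15]
Stage 6 (DIFF): s[0]=0, 3-0=3, 3-3=0, 18-3=15, 6-18=-12, 6-6=0, 15-6=9 -> [0, 3, 0, 15, -12, 0, 9]
Output sum: 15

Answer: 15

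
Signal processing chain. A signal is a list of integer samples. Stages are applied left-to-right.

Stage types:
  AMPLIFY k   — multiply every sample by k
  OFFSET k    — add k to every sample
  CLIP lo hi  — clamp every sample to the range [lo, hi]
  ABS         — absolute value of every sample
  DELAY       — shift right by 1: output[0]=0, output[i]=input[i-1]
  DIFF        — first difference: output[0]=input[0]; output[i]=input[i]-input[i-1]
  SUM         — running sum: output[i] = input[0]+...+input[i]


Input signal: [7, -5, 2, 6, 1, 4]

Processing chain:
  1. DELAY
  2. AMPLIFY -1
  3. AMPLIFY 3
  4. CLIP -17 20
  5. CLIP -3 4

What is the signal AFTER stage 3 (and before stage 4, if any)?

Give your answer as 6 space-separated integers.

Input: [7, -5, 2, 6, 1, 4]
Stage 1 (DELAY): [0, 7, -5, 2, 6, 1] = [0, 7, -5, 2, 6, 1] -> [0, 7, -5, 2, 6, 1]
Stage 2 (AMPLIFY -1): 0*-1=0, 7*-1=-7, -5*-1=5, 2*-1=-2, 6*-1=-6, 1*-1=-1 -> [0, -7, 5, -2, -6, -1]
Stage 3 (AMPLIFY 3): 0*3=0, -7*3=-21, 5*3=15, -2*3=-6, -6*3=-18, -1*3=-3 -> [0, -21, 15, -6, -18, -3]

Answer: 0 -21 15 -6 -18 -3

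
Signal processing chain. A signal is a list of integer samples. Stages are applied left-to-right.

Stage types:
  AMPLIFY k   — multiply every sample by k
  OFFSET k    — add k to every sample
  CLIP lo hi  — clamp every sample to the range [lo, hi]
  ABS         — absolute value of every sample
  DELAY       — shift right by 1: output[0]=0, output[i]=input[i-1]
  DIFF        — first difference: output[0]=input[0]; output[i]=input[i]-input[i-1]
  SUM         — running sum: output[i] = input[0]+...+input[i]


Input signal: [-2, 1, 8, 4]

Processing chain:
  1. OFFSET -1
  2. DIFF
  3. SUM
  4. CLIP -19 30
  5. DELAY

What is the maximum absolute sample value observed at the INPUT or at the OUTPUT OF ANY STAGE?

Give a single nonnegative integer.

Input: [-2, 1, 8, 4] (max |s|=8)
Stage 1 (OFFSET -1): -2+-1=-3, 1+-1=0, 8+-1=7, 4+-1=3 -> [-3, 0, 7, 3] (max |s|=7)
Stage 2 (DIFF): s[0]=-3, 0--3=3, 7-0=7, 3-7=-4 -> [-3, 3, 7, -4] (max |s|=7)
Stage 3 (SUM): sum[0..0]=-3, sum[0..1]=0, sum[0..2]=7, sum[0..3]=3 -> [-3, 0, 7, 3] (max |s|=7)
Stage 4 (CLIP -19 30): clip(-3,-19,30)=-3, clip(0,-19,30)=0, clip(7,-19,30)=7, clip(3,-19,30)=3 -> [-3, 0, 7, 3] (max |s|=7)
Stage 5 (DELAY): [0, -3, 0, 7] = [0, -3, 0, 7] -> [0, -3, 0, 7] (max |s|=7)
Overall max amplitude: 8

Answer: 8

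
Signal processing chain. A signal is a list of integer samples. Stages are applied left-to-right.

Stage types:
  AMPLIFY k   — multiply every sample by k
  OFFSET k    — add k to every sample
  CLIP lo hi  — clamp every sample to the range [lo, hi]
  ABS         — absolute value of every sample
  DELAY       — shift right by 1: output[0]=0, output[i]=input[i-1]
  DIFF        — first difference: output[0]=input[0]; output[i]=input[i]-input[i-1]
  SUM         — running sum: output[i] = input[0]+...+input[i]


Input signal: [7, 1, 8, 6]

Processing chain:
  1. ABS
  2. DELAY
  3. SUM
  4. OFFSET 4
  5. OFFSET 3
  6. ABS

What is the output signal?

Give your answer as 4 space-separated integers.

Answer: 7 14 15 23

Derivation:
Input: [7, 1, 8, 6]
Stage 1 (ABS): |7|=7, |1|=1, |8|=8, |6|=6 -> [7, 1, 8, 6]
Stage 2 (DELAY): [0, 7, 1, 8] = [0, 7, 1, 8] -> [0, 7, 1, 8]
Stage 3 (SUM): sum[0..0]=0, sum[0..1]=7, sum[0..2]=8, sum[0..3]=16 -> [0, 7, 8, 16]
Stage 4 (OFFSET 4): 0+4=4, 7+4=11, 8+4=12, 16+4=20 -> [4, 11, 12, 20]
Stage 5 (OFFSET 3): 4+3=7, 11+3=14, 12+3=15, 20+3=23 -> [7, 14, 15, 23]
Stage 6 (ABS): |7|=7, |14|=14, |15|=15, |23|=23 -> [7, 14, 15, 23]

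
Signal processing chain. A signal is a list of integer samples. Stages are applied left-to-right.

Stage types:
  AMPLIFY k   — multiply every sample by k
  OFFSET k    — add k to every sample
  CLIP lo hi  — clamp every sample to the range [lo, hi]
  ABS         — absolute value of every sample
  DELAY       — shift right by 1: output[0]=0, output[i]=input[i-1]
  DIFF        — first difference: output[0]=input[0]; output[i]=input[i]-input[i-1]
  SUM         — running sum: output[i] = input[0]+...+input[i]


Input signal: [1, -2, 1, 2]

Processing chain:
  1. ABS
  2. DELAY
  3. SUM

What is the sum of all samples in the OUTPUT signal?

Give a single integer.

Answer: 8

Derivation:
Input: [1, -2, 1, 2]
Stage 1 (ABS): |1|=1, |-2|=2, |1|=1, |2|=2 -> [1, 2, 1, 2]
Stage 2 (DELAY): [0, 1, 2, 1] = [0, 1, 2, 1] -> [0, 1, 2, 1]
Stage 3 (SUM): sum[0..0]=0, sum[0..1]=1, sum[0..2]=3, sum[0..3]=4 -> [0, 1, 3, 4]
Output sum: 8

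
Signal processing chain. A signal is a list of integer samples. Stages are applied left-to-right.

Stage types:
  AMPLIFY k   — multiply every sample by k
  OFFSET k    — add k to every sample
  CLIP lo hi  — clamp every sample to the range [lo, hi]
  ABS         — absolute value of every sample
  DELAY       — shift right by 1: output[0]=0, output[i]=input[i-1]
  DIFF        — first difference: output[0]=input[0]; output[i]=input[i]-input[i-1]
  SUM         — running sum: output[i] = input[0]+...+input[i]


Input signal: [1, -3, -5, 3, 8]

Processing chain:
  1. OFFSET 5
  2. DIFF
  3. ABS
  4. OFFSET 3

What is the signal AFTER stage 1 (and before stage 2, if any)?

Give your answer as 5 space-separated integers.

Input: [1, -3, -5, 3, 8]
Stage 1 (OFFSET 5): 1+5=6, -3+5=2, -5+5=0, 3+5=8, 8+5=13 -> [6, 2, 0, 8, 13]

Answer: 6 2 0 8 13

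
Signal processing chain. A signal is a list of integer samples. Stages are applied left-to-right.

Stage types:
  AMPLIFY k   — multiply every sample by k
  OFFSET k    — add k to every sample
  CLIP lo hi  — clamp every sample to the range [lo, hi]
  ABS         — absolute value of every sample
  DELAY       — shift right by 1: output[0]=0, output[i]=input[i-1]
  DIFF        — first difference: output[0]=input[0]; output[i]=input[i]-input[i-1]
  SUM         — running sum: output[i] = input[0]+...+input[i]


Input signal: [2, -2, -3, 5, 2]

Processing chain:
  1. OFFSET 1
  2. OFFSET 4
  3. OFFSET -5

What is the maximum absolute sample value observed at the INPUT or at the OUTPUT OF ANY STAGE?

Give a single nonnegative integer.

Input: [2, -2, -3, 5, 2] (max |s|=5)
Stage 1 (OFFSET 1): 2+1=3, -2+1=-1, -3+1=-2, 5+1=6, 2+1=3 -> [3, -1, -2, 6, 3] (max |s|=6)
Stage 2 (OFFSET 4): 3+4=7, -1+4=3, -2+4=2, 6+4=10, 3+4=7 -> [7, 3, 2, 10, 7] (max |s|=10)
Stage 3 (OFFSET -5): 7+-5=2, 3+-5=-2, 2+-5=-3, 10+-5=5, 7+-5=2 -> [2, -2, -3, 5, 2] (max |s|=5)
Overall max amplitude: 10

Answer: 10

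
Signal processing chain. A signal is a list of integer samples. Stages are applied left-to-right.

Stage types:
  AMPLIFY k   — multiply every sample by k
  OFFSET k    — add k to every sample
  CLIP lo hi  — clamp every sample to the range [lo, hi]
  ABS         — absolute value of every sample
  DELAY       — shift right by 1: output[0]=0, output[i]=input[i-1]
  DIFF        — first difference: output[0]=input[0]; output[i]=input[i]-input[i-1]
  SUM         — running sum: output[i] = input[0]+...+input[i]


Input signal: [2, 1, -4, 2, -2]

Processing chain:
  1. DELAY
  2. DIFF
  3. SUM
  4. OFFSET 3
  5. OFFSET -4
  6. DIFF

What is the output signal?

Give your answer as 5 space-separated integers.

Answer: -1 2 -1 -5 6

Derivation:
Input: [2, 1, -4, 2, -2]
Stage 1 (DELAY): [0, 2, 1, -4, 2] = [0, 2, 1, -4, 2] -> [0, 2, 1, -4, 2]
Stage 2 (DIFF): s[0]=0, 2-0=2, 1-2=-1, -4-1=-5, 2--4=6 -> [0, 2, -1, -5, 6]
Stage 3 (SUM): sum[0..0]=0, sum[0..1]=2, sum[0..2]=1, sum[0..3]=-4, sum[0..4]=2 -> [0, 2, 1, -4, 2]
Stage 4 (OFFSET 3): 0+3=3, 2+3=5, 1+3=4, -4+3=-1, 2+3=5 -> [3, 5, 4, -1, 5]
Stage 5 (OFFSET -4): 3+-4=-1, 5+-4=1, 4+-4=0, -1+-4=-5, 5+-4=1 -> [-1, 1, 0, -5, 1]
Stage 6 (DIFF): s[0]=-1, 1--1=2, 0-1=-1, -5-0=-5, 1--5=6 -> [-1, 2, -1, -5, 6]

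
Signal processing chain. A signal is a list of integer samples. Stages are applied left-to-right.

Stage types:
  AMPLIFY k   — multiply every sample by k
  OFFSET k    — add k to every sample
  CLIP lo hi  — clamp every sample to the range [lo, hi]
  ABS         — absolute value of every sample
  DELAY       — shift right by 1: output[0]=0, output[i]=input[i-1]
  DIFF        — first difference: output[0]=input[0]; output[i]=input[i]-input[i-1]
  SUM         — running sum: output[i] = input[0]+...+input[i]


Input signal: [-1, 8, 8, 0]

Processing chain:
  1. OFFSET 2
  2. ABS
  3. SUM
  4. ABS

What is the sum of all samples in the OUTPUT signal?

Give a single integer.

Input: [-1, 8, 8, 0]
Stage 1 (OFFSET 2): -1+2=1, 8+2=10, 8+2=10, 0+2=2 -> [1, 10, 10, 2]
Stage 2 (ABS): |1|=1, |10|=10, |10|=10, |2|=2 -> [1, 10, 10, 2]
Stage 3 (SUM): sum[0..0]=1, sum[0..1]=11, sum[0..2]=21, sum[0..3]=23 -> [1, 11, 21, 23]
Stage 4 (ABS): |1|=1, |11|=11, |21|=21, |23|=23 -> [1, 11, 21, 23]
Output sum: 56

Answer: 56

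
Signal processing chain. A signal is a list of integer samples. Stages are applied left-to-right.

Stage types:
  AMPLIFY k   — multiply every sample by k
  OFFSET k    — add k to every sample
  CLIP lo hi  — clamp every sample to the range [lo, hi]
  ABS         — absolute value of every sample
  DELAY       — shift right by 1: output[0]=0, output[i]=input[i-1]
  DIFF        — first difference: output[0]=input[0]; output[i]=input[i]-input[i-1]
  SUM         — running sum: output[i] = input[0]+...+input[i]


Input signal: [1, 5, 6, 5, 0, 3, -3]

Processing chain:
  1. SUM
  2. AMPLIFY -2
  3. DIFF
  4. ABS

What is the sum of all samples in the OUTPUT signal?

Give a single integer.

Answer: 46

Derivation:
Input: [1, 5, 6, 5, 0, 3, -3]
Stage 1 (SUM): sum[0..0]=1, sum[0..1]=6, sum[0..2]=12, sum[0..3]=17, sum[0..4]=17, sum[0..5]=20, sum[0..6]=17 -> [1, 6, 12, 17, 17, 20, 17]
Stage 2 (AMPLIFY -2): 1*-2=-2, 6*-2=-12, 12*-2=-24, 17*-2=-34, 17*-2=-34, 20*-2=-40, 17*-2=-34 -> [-2, -12, -24, -34, -34, -40, -34]
Stage 3 (DIFF): s[0]=-2, -12--2=-10, -24--12=-12, -34--24=-10, -34--34=0, -40--34=-6, -34--40=6 -> [-2, -10, -12, -10, 0, -6, 6]
Stage 4 (ABS): |-2|=2, |-10|=10, |-12|=12, |-10|=10, |0|=0, |-6|=6, |6|=6 -> [2, 10, 12, 10, 0, 6, 6]
Output sum: 46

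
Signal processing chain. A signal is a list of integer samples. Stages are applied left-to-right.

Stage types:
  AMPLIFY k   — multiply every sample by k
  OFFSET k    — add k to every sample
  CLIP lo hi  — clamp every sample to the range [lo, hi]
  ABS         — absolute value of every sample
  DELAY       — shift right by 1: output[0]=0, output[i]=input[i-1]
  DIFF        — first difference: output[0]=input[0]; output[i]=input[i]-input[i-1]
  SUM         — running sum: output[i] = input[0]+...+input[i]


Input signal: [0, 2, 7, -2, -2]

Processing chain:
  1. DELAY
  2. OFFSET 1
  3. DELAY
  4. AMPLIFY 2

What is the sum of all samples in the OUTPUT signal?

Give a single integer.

Answer: 26

Derivation:
Input: [0, 2, 7, -2, -2]
Stage 1 (DELAY): [0, 0, 2, 7, -2] = [0, 0, 2, 7, -2] -> [0, 0, 2, 7, -2]
Stage 2 (OFFSET 1): 0+1=1, 0+1=1, 2+1=3, 7+1=8, -2+1=-1 -> [1, 1, 3, 8, -1]
Stage 3 (DELAY): [0, 1, 1, 3, 8] = [0, 1, 1, 3, 8] -> [0, 1, 1, 3, 8]
Stage 4 (AMPLIFY 2): 0*2=0, 1*2=2, 1*2=2, 3*2=6, 8*2=16 -> [0, 2, 2, 6, 16]
Output sum: 26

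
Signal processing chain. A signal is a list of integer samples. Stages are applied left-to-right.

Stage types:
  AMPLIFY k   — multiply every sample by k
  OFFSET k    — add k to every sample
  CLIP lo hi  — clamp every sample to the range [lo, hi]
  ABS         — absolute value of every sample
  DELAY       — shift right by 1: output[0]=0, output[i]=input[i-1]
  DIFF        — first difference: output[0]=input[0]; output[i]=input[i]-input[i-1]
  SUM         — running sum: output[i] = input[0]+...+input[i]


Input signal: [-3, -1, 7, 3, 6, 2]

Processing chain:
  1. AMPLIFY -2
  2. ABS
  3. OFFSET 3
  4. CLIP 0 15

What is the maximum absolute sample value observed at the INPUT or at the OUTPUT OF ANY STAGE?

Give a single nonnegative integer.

Answer: 17

Derivation:
Input: [-3, -1, 7, 3, 6, 2] (max |s|=7)
Stage 1 (AMPLIFY -2): -3*-2=6, -1*-2=2, 7*-2=-14, 3*-2=-6, 6*-2=-12, 2*-2=-4 -> [6, 2, -14, -6, -12, -4] (max |s|=14)
Stage 2 (ABS): |6|=6, |2|=2, |-14|=14, |-6|=6, |-12|=12, |-4|=4 -> [6, 2, 14, 6, 12, 4] (max |s|=14)
Stage 3 (OFFSET 3): 6+3=9, 2+3=5, 14+3=17, 6+3=9, 12+3=15, 4+3=7 -> [9, 5, 17, 9, 15, 7] (max |s|=17)
Stage 4 (CLIP 0 15): clip(9,0,15)=9, clip(5,0,15)=5, clip(17,0,15)=15, clip(9,0,15)=9, clip(15,0,15)=15, clip(7,0,15)=7 -> [9, 5, 15, 9, 15, 7] (max |s|=15)
Overall max amplitude: 17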